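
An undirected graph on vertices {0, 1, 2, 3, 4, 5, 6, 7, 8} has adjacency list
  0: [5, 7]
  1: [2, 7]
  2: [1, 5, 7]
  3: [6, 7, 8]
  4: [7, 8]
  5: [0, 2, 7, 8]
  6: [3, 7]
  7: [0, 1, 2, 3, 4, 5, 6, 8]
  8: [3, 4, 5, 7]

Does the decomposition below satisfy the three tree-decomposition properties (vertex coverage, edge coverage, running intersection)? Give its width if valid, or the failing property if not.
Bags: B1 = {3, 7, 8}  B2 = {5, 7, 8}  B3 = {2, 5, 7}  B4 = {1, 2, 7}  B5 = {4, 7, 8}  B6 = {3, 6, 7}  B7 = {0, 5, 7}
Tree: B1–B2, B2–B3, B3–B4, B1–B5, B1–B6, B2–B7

Yes; width 2.

Vertex coverage: the bags together contain {0, 1, 2, 3, 4, 5, 6, 7, 8}, the full vertex set. Edge coverage: each edge of G has both endpoints in at least one bag. Running intersection: for every vertex, the bags containing it form a connected subtree. All three properties hold, so this is a valid tree decomposition of width max|bag| − 1 = 2, and hence tw(G) ≤ 2.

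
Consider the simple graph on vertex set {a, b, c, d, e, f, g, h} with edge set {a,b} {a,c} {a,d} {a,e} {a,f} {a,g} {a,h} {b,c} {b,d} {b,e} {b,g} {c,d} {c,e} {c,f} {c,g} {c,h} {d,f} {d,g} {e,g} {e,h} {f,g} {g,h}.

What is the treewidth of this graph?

A width-4 tree decomposition is:
Bags: B1 = {a, c, d, f, g}  B2 = {a, b, c, d, g}  B3 = {a, b, c, e, g}  B4 = {a, c, e, g, h}
Tree: B1–B2, B2–B3, B3–B4
Every bag has size at most 5, so the width is 5 − 1 = 4 and tw(G) ≤ 4. For the lower bound, the 5 vertices {a, c, d, f, g} are pairwise adjacent, and any tree decomposition puts a clique entirely inside one bag — forcing width ≥ 4. Therefore the treewidth is 4.

4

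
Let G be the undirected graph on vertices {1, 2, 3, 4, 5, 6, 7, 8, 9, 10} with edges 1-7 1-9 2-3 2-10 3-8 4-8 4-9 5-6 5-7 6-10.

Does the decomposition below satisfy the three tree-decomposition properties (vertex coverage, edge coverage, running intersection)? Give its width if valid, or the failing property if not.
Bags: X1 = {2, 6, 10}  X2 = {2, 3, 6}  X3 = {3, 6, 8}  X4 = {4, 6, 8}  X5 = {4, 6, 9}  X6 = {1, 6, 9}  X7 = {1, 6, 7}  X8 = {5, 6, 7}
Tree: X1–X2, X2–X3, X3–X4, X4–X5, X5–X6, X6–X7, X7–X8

Yes; width 2.

Checking the three conditions: (i) the bags cover all of {1, 2, 3, 4, 5, 6, 7, 8, 9, 10}; (ii) for each edge, some bag contains both endpoints; (iii) the bags containing any fixed vertex form a subtree. All hold, so the decomposition is valid with width 3 − 1 = 2.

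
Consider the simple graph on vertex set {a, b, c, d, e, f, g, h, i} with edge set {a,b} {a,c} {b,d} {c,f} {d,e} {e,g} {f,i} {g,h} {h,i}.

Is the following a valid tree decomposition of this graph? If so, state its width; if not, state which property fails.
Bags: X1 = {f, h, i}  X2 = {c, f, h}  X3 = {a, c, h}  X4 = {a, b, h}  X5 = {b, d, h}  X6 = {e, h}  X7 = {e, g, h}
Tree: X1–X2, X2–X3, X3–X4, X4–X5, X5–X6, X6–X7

A tree decomposition must satisfy three properties: every vertex lies in some bag; for every edge, both endpoints lie together in some bag; and for every vertex, the bags containing it form a connected subtree. Here edge (d,e) lies in no bag, so the decomposition is invalid.

No — edge (d,e) lies in no bag.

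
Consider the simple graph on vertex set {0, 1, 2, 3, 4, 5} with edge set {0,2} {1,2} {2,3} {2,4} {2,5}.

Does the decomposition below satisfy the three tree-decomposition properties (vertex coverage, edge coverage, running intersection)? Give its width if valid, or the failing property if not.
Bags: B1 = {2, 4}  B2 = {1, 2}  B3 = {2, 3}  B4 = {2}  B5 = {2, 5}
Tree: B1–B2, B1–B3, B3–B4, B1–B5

No — vertex 0 appears in no bag.

A tree decomposition must satisfy three properties: every vertex lies in some bag; for every edge, both endpoints lie together in some bag; and for every vertex, the bags containing it form a connected subtree. Here vertex 0 appears in no bag, so the decomposition is invalid.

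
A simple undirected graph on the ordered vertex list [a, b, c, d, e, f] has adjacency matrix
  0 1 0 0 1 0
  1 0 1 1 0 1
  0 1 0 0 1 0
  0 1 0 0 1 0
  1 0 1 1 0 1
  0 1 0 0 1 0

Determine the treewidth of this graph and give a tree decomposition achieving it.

The largest bag has 3 vertices, giving width 2; this decomposition certifies tw(G) ≤ 2. Since e–f–b–d–e is a cycle in G, G is not acyclic. Forests are exactly the graphs of treewidth ≤ 1, so tw(G) ≥ 2. Therefore the treewidth is 2.

Treewidth 2.
Bags: B1 = {b, e, f}  B2 = {b, d, e}  B3 = {b, c, e}  B4 = {a, b, e}
Tree: B1–B2, B2–B3, B3–B4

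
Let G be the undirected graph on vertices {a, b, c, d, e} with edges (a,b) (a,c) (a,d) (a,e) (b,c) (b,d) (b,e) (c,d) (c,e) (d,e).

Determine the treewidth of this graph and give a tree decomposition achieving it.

A single bag containing all 5 vertices is trivially a valid decomposition of width 4. For the lower bound, the 5 vertices {a, b, c, d, e} are pairwise adjacent, and any tree decomposition puts a clique entirely inside one bag — forcing width ≥ 4. Therefore the treewidth is 4.

Treewidth 4.
One optimal decomposition is:
Bags: B1 = {a, b, c, d, e}
Tree: (single bag)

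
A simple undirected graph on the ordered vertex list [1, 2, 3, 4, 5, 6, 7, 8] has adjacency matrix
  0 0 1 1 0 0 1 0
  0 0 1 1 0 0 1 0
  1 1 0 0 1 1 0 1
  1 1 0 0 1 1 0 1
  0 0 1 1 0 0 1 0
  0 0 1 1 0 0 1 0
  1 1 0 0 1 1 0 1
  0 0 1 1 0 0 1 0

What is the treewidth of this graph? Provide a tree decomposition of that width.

Every bag has size at most 4, so the width is 4 − 1 = 3 and tw(G) ≤ 3. For the lower bound: the 4 vertex sets {3,8}, {4,5}, {7}, {2} are disjoint, each induces a connected subgraph, and every pair is joined by at least one edge of G. Contracting each set to a single vertex therefore yields K_{4} as a minor, and since treewidth is minor-monotone, tw(G) ≥ tw(K_{4}) = 3. Therefore the treewidth is 3.

Treewidth 3.
One such decomposition:
Bags: B1 = {3, 4, 7, 8}  B2 = {3, 4, 5, 7}  B3 = {2, 3, 4, 7}  B4 = {3, 4, 6, 7}  B5 = {1, 3, 4, 7}
Tree: B1–B2, B2–B3, B3–B4, B4–B5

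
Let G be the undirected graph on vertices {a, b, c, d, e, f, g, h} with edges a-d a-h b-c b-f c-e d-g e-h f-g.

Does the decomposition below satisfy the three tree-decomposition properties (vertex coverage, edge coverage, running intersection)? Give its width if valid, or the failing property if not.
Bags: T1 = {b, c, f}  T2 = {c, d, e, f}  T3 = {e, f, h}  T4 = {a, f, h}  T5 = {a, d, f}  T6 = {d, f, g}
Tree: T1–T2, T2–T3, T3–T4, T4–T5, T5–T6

A tree decomposition must satisfy three properties: every vertex lies in some bag; for every edge, both endpoints lie together in some bag; and for every vertex, the bags containing it form a connected subtree. Here bags containing vertex d are not connected in the tree, so the decomposition is invalid.

No — bags containing vertex d are not connected in the tree.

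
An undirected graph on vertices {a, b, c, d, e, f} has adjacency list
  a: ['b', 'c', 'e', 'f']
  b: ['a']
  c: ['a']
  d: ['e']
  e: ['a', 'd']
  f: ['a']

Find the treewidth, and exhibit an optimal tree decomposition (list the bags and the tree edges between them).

Treewidth 1.
Bags: B1 = {a, b}  B2 = {a, f}  B3 = {a, e}  B4 = {a, c}  B5 = {d, e}
Tree: B1–B2, B2–B3, B1–B4, B3–B5

The largest bag has 2 vertices, giving width 1; this decomposition certifies tw(G) ≤ 1. G has an edge, so its treewidth is at least 1. Combining the bounds, tw(G) = 1.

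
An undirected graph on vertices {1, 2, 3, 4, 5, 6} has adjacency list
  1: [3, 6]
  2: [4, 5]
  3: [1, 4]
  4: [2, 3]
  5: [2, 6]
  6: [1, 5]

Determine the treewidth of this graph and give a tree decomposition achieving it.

Each bag holds 3 vertices, so the decomposition has width 2, which upper-bounds the treewidth. For the lower bound, G contains the cycle 2–4–3–1–6–5–2, so G is not a forest; only forests have treewidth ≤ 1, hence tw(G) ≥ 2. Combining the bounds, tw(G) = 2.

Treewidth 2.
One such decomposition:
Bags: B1 = {2, 3, 4}  B2 = {1, 2, 3}  B3 = {1, 2, 6}  B4 = {2, 5, 6}
Tree: B1–B2, B2–B3, B3–B4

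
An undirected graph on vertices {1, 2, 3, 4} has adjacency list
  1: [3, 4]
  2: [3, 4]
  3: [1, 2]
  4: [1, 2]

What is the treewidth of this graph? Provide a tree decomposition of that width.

Every bag has size at most 3, so the width is 3 − 1 = 2 and tw(G) ≤ 2. The edges 4–1–3–2–4 form a cycle, so G is not a tree and its treewidth is at least 2. The upper and lower bounds meet at 2, so that is the treewidth.

Treewidth 2.
Bags: B1 = {1, 3, 4}  B2 = {2, 3, 4}
Tree: B1–B2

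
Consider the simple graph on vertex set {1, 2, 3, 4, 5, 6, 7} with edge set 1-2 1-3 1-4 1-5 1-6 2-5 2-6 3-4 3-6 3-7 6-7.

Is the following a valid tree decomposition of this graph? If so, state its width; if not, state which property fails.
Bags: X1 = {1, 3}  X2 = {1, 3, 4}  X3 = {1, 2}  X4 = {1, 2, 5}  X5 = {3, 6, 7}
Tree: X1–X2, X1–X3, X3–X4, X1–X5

A tree decomposition must satisfy three properties: every vertex lies in some bag; for every edge, both endpoints lie together in some bag; and for every vertex, the bags containing it form a connected subtree. Here edge (6,1) lies in no bag, so the decomposition is invalid.

No — edge (6,1) lies in no bag.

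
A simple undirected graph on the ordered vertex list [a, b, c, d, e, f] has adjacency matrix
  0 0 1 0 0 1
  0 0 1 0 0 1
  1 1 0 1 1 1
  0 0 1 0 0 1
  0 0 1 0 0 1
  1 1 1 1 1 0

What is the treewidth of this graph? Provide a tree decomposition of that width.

Treewidth 2.
One such decomposition:
Bags: B1 = {a, c, f}  B2 = {c, e, f}  B3 = {b, c, f}  B4 = {c, d, f}
Tree: B1–B2, B1–B3, B2–B4

The largest bag has 3 vertices, giving width 2; this decomposition certifies tw(G) ≤ 2. On the other hand G contains the 3-clique {c, d, f}. A clique must lie in a single bag of any decomposition, so no decomposition can have width below 2. Therefore the treewidth is 2.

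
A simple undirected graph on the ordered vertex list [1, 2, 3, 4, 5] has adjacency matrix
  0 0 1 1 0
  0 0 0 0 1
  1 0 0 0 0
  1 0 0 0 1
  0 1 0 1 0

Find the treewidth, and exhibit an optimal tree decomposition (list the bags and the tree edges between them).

Each bag holds 2 vertices, so the decomposition has width 1, which upper-bounds the treewidth. G has an edge, so its treewidth is at least 1. Combining the bounds, tw(G) = 1.

Treewidth 1.
One optimal decomposition is:
Bags: B1 = {1, 3}  B2 = {1, 4}  B3 = {4, 5}  B4 = {2, 5}
Tree: B1–B2, B2–B3, B3–B4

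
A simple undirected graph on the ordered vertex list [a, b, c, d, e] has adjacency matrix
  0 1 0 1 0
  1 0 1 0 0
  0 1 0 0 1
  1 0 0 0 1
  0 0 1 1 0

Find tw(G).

2

A width-2 tree decomposition is:
Bags: B1 = {a, b, c}  B2 = {a, c, e}  B3 = {a, d, e}
Tree: B1–B2, B2–B3
Each bag holds 3 vertices, so the decomposition has width 2, which upper-bounds the treewidth. The edges a–b–c–e–d–a form a cycle, so G is not a tree and its treewidth is at least 2. Therefore the treewidth is 2.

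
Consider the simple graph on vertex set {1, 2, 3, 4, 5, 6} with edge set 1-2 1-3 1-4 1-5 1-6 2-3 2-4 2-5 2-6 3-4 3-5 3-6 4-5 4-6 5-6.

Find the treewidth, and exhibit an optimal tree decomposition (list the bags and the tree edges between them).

Treewidth 5.
One such decomposition:
Bags: B1 = {1, 2, 3, 4, 5, 6}
Tree: (single bag)

A single bag containing all 6 vertices is trivially a valid decomposition of width 5. On the other hand G contains the 6-clique {1, 2, 3, 4, 5, 6}. A clique must lie in a single bag of any decomposition, so no decomposition can have width below 5. The upper and lower bounds meet at 5, so that is the treewidth.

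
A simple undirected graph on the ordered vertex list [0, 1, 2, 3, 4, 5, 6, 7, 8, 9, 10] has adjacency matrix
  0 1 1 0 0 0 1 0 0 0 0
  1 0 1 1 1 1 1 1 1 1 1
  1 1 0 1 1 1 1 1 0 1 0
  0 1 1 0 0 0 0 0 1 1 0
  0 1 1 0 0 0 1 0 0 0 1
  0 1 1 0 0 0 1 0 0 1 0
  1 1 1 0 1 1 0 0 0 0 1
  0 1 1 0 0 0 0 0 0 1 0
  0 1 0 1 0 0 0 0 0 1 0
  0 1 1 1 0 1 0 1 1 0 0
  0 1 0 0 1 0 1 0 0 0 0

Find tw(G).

3

A width-3 tree decomposition is:
Bags: B1 = {1, 2, 5, 6}  B2 = {1, 2, 4, 6}  B3 = {1, 2, 5, 9}  B4 = {1, 2, 3, 9}  B5 = {1, 2, 7, 9}  B6 = {0, 1, 2, 6}  B7 = {1, 3, 8, 9}  B8 = {1, 4, 6, 10}
Tree: B1–B2, B1–B3, B3–B4, B3–B5, B1–B6, B4–B7, B2–B8
Every bag has size at most 4, so the width is 4 − 1 = 3 and tw(G) ≤ 3. For the lower bound, the 4 vertices {1, 3, 8, 9} are pairwise adjacent, and any tree decomposition puts a clique entirely inside one bag — forcing width ≥ 3. Hence tw(G) = 3 exactly.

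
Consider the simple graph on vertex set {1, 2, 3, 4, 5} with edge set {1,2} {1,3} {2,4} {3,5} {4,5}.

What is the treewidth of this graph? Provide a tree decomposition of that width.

Every bag has size at most 3, so the width is 3 − 1 = 2 and tw(G) ≤ 2. For the lower bound, G contains the cycle 2–1–3–5–4–2, so G is not a forest; only forests have treewidth ≤ 1, hence tw(G) ≥ 2. Therefore the treewidth is 2.

Treewidth 2.
One optimal decomposition is:
Bags: B1 = {1, 2, 3}  B2 = {2, 3, 5}  B3 = {2, 4, 5}
Tree: B1–B2, B2–B3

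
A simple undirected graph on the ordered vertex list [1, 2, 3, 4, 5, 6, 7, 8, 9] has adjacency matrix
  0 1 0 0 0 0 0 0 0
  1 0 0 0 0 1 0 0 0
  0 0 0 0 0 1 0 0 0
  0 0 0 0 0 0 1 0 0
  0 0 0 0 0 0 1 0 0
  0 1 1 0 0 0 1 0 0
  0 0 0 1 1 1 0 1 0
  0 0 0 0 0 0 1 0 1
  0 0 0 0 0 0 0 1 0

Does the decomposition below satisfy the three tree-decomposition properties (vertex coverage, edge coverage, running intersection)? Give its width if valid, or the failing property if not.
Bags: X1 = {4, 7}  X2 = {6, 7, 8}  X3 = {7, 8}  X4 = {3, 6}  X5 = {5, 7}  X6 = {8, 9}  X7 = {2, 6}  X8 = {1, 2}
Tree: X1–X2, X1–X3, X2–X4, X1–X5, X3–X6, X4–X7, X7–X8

No — bags containing vertex 8 are not connected in the tree.

A tree decomposition must satisfy three properties: every vertex lies in some bag; for every edge, both endpoints lie together in some bag; and for every vertex, the bags containing it form a connected subtree. Here bags containing vertex 8 are not connected in the tree, so the decomposition is invalid.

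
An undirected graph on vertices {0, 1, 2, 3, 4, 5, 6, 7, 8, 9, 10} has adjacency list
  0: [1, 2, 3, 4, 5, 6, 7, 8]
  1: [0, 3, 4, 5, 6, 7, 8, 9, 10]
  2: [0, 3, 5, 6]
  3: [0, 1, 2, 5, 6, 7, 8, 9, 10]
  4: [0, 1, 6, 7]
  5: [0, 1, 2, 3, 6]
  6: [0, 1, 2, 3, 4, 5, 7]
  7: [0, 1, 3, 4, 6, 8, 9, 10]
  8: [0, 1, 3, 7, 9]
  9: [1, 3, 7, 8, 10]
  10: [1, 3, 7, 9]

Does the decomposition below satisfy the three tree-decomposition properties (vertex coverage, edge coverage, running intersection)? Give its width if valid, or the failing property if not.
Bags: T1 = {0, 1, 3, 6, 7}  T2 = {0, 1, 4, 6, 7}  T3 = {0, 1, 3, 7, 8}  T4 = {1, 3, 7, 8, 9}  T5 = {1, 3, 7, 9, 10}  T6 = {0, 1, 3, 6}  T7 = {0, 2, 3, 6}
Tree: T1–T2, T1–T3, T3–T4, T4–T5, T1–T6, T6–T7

A tree decomposition must satisfy three properties: every vertex lies in some bag; for every edge, both endpoints lie together in some bag; and for every vertex, the bags containing it form a connected subtree. Here vertex 5 appears in no bag, so the decomposition is invalid.

No — vertex 5 appears in no bag.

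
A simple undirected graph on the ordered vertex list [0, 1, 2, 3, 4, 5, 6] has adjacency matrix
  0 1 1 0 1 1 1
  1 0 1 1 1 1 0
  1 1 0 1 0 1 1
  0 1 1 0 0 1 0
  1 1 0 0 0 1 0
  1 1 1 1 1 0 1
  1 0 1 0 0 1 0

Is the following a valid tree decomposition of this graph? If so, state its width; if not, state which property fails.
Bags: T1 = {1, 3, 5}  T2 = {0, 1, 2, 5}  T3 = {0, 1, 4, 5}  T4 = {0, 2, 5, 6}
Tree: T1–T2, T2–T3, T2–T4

A tree decomposition must satisfy three properties: every vertex lies in some bag; for every edge, both endpoints lie together in some bag; and for every vertex, the bags containing it form a connected subtree. Here edge (2,3) lies in no bag, so the decomposition is invalid.

No — edge (2,3) lies in no bag.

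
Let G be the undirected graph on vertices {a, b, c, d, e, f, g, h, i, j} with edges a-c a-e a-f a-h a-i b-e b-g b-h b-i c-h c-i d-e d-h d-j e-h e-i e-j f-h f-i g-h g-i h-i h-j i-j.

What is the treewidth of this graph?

3

A width-3 tree decomposition is:
Bags: B1 = {e, h, i, j}  B2 = {b, e, h, i}  B3 = {a, e, h, i}  B4 = {d, e, h, j}  B5 = {a, c, h, i}  B6 = {b, g, h, i}  B7 = {a, f, h, i}
Tree: B1–B2, B1–B3, B1–B4, B3–B5, B2–B6, B3–B7
Every bag has size at most 4, so the width is 4 − 1 = 3 and tw(G) ≤ 3. On the other hand G contains the 4-clique {d, e, h, j}. A clique must lie in a single bag of any decomposition, so no decomposition can have width below 3. Therefore the treewidth is 3.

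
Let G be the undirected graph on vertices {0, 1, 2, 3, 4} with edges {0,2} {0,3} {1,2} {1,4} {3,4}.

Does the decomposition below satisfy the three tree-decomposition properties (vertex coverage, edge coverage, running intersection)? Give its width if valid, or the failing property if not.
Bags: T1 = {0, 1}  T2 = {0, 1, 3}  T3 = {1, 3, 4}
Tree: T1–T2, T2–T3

No — vertex 2 appears in no bag.

A tree decomposition must satisfy three properties: every vertex lies in some bag; for every edge, both endpoints lie together in some bag; and for every vertex, the bags containing it form a connected subtree. Here vertex 2 appears in no bag, so the decomposition is invalid.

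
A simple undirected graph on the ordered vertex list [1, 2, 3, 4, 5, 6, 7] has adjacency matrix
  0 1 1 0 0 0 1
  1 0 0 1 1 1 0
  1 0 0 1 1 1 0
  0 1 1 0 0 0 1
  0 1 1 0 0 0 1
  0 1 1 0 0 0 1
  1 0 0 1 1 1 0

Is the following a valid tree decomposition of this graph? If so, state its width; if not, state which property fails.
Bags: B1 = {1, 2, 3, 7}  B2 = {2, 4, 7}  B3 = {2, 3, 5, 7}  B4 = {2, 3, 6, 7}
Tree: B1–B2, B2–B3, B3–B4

No — edge (3,4) lies in no bag.

A tree decomposition must satisfy three properties: every vertex lies in some bag; for every edge, both endpoints lie together in some bag; and for every vertex, the bags containing it form a connected subtree. Here edge (3,4) lies in no bag, so the decomposition is invalid.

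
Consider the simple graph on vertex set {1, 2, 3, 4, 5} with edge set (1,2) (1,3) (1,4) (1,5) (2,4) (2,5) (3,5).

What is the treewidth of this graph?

A width-2 tree decomposition is:
Bags: B1 = {1, 2, 4}  B2 = {1, 2, 5}  B3 = {1, 3, 5}
Tree: B1–B2, B2–B3
Each bag holds 3 vertices, so the decomposition has width 2, which upper-bounds the treewidth. Conversely, {1, 2, 4} is a clique of size 3, and the vertices of any clique must share a bag in every tree decomposition; so some bag has ≥ 3 vertices and tw(G) ≥ 2. The upper and lower bounds meet at 2, so that is the treewidth.

2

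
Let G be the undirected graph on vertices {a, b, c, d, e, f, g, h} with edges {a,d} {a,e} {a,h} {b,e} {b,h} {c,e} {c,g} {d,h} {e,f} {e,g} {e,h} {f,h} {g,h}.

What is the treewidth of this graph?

2

A width-2 tree decomposition is:
Bags: B1 = {c, e, g}  B2 = {e, g, h}  B3 = {a, e, h}  B4 = {a, d, h}  B5 = {b, e, h}  B6 = {e, f, h}
Tree: B1–B2, B2–B3, B3–B4, B2–B5, B3–B6
Each bag holds 3 vertices, so the decomposition has width 2, which upper-bounds the treewidth. Conversely, {a, d, h} is a clique of size 3, and the vertices of any clique must share a bag in every tree decomposition; so some bag has ≥ 3 vertices and tw(G) ≥ 2. Combining the bounds, tw(G) = 2.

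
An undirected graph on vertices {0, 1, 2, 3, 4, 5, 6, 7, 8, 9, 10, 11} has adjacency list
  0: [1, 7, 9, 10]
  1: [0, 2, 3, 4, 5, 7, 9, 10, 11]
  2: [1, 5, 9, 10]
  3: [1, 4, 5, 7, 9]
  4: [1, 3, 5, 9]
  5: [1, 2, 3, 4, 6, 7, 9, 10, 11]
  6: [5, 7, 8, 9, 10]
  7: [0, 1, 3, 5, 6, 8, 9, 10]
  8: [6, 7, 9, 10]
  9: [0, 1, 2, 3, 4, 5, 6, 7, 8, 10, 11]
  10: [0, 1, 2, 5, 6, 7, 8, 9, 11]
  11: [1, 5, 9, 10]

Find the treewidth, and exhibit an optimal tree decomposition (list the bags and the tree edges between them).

The largest bag has 5 vertices, giving width 4; this decomposition certifies tw(G) ≤ 4. On the other hand G contains the 5-clique {6, 7, 8, 9, 10}. A clique must lie in a single bag of any decomposition, so no decomposition can have width below 4. Hence tw(G) = 4 exactly.

Treewidth 4.
One optimal decomposition is:
Bags: B1 = {6, 7, 8, 9, 10}  B2 = {5, 6, 7, 9, 10}  B3 = {1, 5, 7, 9, 10}  B4 = {1, 5, 9, 10, 11}  B5 = {1, 3, 5, 7, 9}  B6 = {1, 2, 5, 9, 10}  B7 = {0, 1, 7, 9, 10}  B8 = {1, 3, 4, 5, 9}
Tree: B1–B2, B2–B3, B3–B4, B3–B5, B4–B6, B3–B7, B5–B8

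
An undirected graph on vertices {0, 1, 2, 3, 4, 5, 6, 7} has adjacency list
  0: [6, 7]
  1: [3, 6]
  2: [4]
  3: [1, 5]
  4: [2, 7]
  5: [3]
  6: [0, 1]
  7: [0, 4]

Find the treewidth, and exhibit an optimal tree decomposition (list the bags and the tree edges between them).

The largest bag has 2 vertices, giving width 1; this decomposition certifies tw(G) ≤ 1. Any graph with an edge has treewidth ≥ 1, and G has the edge 2–4. Hence tw(G) = 1 exactly.

Treewidth 1.
One such decomposition:
Bags: B1 = {2, 4}  B2 = {4, 7}  B3 = {0, 7}  B4 = {0, 6}  B5 = {1, 6}  B6 = {1, 3}  B7 = {3, 5}
Tree: B1–B2, B2–B3, B3–B4, B4–B5, B5–B6, B6–B7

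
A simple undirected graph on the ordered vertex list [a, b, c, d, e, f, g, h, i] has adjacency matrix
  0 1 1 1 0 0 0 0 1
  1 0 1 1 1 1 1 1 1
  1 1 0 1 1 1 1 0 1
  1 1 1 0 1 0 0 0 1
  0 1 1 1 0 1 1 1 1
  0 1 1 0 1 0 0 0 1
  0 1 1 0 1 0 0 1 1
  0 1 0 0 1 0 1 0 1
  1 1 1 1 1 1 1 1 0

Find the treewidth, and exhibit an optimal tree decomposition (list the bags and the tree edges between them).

The largest bag has 5 vertices, giving width 4; this decomposition certifies tw(G) ≤ 4. Conversely, {b, e, g, h, i} is a clique of size 5, and the vertices of any clique must share a bag in every tree decomposition; so some bag has ≥ 5 vertices and tw(G) ≥ 4. Combining the bounds, tw(G) = 4.

Treewidth 4.
One optimal decomposition is:
Bags: B1 = {b, c, d, e, i}  B2 = {b, c, e, g, i}  B3 = {b, c, e, f, i}  B4 = {a, b, c, d, i}  B5 = {b, e, g, h, i}
Tree: B1–B2, B1–B3, B1–B4, B2–B5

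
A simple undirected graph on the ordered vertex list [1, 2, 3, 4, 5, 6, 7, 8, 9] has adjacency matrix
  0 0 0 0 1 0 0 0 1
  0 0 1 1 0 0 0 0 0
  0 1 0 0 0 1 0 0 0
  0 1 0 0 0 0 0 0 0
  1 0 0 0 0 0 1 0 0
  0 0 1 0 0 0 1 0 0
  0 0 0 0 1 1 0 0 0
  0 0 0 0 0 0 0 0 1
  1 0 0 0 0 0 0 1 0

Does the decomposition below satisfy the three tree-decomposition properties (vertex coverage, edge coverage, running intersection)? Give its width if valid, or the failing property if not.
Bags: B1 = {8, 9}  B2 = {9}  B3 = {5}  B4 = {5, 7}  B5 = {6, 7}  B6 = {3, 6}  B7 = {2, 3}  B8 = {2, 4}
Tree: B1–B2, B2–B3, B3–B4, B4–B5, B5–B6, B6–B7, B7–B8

No — vertex 1 appears in no bag.

A tree decomposition must satisfy three properties: every vertex lies in some bag; for every edge, both endpoints lie together in some bag; and for every vertex, the bags containing it form a connected subtree. Here vertex 1 appears in no bag, so the decomposition is invalid.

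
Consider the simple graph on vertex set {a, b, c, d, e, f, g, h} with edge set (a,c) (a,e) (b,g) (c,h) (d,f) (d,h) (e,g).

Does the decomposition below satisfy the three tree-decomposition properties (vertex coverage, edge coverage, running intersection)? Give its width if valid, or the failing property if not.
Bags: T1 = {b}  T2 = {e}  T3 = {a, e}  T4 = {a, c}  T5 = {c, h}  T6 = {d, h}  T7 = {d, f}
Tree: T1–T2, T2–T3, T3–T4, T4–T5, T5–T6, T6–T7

No — vertex g appears in no bag.

A tree decomposition must satisfy three properties: every vertex lies in some bag; for every edge, both endpoints lie together in some bag; and for every vertex, the bags containing it form a connected subtree. Here vertex g appears in no bag, so the decomposition is invalid.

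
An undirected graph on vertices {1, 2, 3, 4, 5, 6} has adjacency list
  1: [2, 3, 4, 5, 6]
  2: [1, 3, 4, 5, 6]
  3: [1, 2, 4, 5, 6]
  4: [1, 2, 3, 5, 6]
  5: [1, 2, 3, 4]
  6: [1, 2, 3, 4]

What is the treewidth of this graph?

4

A width-4 tree decomposition is:
Bags: B1 = {1, 2, 3, 4, 5}  B2 = {1, 2, 3, 4, 6}
Tree: B1–B2
Every bag has size at most 5, so the width is 5 − 1 = 4 and tw(G) ≤ 4. On the other hand G contains the 5-clique {1, 2, 3, 4, 5}. A clique must lie in a single bag of any decomposition, so no decomposition can have width below 4. Hence tw(G) = 4 exactly.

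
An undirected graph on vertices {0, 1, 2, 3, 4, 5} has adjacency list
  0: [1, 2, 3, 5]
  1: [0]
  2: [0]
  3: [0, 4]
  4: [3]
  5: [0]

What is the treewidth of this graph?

1

A width-1 tree decomposition is:
Bags: B1 = {0, 3}  B2 = {0, 5}  B3 = {0, 1}  B4 = {0, 2}  B5 = {3, 4}
Tree: B1–B2, B2–B3, B2–B4, B1–B5
The largest bag has 2 vertices, giving width 1; this decomposition certifies tw(G) ≤ 1. Any graph with an edge has treewidth ≥ 1, and G has the edge 3–0. Therefore the treewidth is 1.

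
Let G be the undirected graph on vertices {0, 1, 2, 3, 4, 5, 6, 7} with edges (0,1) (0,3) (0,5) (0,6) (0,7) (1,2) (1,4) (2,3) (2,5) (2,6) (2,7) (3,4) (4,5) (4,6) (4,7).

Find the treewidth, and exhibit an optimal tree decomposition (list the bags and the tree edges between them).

Each bag holds 4 vertices, so the decomposition has width 3, which upper-bounds the treewidth. For the lower bound: the 4 vertex sets {0,1}, {4,7}, {2}, {3} are disjoint, each induces a connected subgraph, and every pair is joined by at least one edge of G. Contracting each set to a single vertex therefore yields K_{4} as a minor, and since treewidth is minor-monotone, tw(G) ≥ tw(K_{4}) = 3. Therefore the treewidth is 3.

Treewidth 3.
One such decomposition:
Bags: B1 = {0, 1, 2, 4}  B2 = {0, 2, 4, 7}  B3 = {0, 2, 3, 4}  B4 = {0, 2, 4, 6}  B5 = {0, 2, 4, 5}
Tree: B1–B2, B2–B3, B3–B4, B4–B5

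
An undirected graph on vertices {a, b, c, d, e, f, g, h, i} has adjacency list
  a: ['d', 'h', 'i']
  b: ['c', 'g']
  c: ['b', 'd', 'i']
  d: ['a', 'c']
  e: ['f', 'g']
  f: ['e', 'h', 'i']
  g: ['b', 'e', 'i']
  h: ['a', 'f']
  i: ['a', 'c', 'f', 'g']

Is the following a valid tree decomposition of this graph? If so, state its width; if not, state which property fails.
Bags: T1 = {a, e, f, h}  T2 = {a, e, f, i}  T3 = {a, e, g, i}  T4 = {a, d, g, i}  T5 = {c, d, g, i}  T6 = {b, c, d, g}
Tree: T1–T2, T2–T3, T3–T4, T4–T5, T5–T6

Yes; width 3.

Vertex coverage: the bags together contain {a, b, c, d, e, f, g, h, i}, the full vertex set. Edge coverage: each edge of G has both endpoints in at least one bag. Running intersection: for every vertex, the bags containing it form a connected subtree. All three properties hold, so this is a valid tree decomposition of width max|bag| − 1 = 3, and hence tw(G) ≤ 3.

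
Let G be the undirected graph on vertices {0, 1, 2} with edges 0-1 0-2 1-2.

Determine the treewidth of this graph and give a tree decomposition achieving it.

With just one bag of size 3, the width is 3 − 1 = 2, so tw(G) ≤ 2. Conversely, {0, 1, 2} is a clique of size 3, and the vertices of any clique must share a bag in every tree decomposition; so some bag has ≥ 3 vertices and tw(G) ≥ 2. Hence tw(G) = 2 exactly.

Treewidth 2.
One such decomposition:
Bags: B1 = {0, 1, 2}
Tree: (single bag)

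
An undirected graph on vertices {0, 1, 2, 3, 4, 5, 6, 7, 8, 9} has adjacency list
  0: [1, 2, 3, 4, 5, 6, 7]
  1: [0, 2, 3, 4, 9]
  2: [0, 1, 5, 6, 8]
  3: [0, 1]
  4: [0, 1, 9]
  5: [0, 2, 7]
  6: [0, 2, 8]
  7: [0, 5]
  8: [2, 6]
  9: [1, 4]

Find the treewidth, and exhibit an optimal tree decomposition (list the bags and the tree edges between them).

The largest bag has 3 vertices, giving width 2; this decomposition certifies tw(G) ≤ 2. For the lower bound, the 3 vertices {0, 1, 2} are pairwise adjacent, and any tree decomposition puts a clique entirely inside one bag — forcing width ≥ 2. Combining the bounds, tw(G) = 2.

Treewidth 2.
Bags: B1 = {0, 2, 6}  B2 = {0, 1, 2}  B3 = {0, 1, 4}  B4 = {1, 4, 9}  B5 = {0, 2, 5}  B6 = {2, 6, 8}  B7 = {0, 1, 3}  B8 = {0, 5, 7}
Tree: B1–B2, B2–B3, B3–B4, B1–B5, B1–B6, B3–B7, B5–B8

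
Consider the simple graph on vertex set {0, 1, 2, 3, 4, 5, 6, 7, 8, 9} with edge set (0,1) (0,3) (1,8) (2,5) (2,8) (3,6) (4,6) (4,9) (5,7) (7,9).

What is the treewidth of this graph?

A width-2 tree decomposition is:
Bags: B1 = {1, 2, 8}  B2 = {1, 2, 5}  B3 = {1, 5, 7}  B4 = {1, 7, 9}  B5 = {1, 4, 9}  B6 = {1, 4, 6}  B7 = {1, 3, 6}  B8 = {0, 1, 3}
Tree: B1–B2, B2–B3, B3–B4, B4–B5, B5–B6, B6–B7, B7–B8
The largest bag has 3 vertices, giving width 2; this decomposition certifies tw(G) ≤ 2. The edges 1–8–2–5–7–9–4–6–3–0–1 form a cycle, so G is not a tree and its treewidth is at least 2. The upper and lower bounds meet at 2, so that is the treewidth.

2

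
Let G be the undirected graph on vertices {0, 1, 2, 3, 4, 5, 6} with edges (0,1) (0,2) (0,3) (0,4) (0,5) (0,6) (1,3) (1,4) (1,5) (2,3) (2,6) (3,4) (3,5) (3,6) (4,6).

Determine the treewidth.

3

A width-3 tree decomposition is:
Bags: B1 = {0, 3, 4, 6}  B2 = {0, 2, 3, 6}  B3 = {0, 1, 3, 4}  B4 = {0, 1, 3, 5}
Tree: B1–B2, B1–B3, B3–B4
Each bag holds 4 vertices, so the decomposition has width 3, which upper-bounds the treewidth. On the other hand G contains the 4-clique {0, 1, 3, 4}. A clique must lie in a single bag of any decomposition, so no decomposition can have width below 3. The upper and lower bounds meet at 3, so that is the treewidth.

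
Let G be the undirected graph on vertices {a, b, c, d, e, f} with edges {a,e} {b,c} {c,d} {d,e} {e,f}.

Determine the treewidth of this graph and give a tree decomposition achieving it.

Treewidth 1.
One optimal decomposition is:
Bags: B1 = {e, f}  B2 = {d, e}  B3 = {c, d}  B4 = {b, c}  B5 = {a, e}
Tree: B1–B2, B2–B3, B3–B4, B1–B5

The largest bag has 2 vertices, giving width 1; this decomposition certifies tw(G) ≤ 1. Since G has at least one edge (e.g. e–f), it is not an edgeless graph, so tw(G) ≥ 1. Hence tw(G) = 1 exactly.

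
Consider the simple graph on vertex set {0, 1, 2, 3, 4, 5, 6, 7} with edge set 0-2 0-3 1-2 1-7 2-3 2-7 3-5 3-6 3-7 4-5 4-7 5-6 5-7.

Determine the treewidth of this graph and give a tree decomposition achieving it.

Treewidth 2.
One such decomposition:
Bags: B1 = {3, 5, 7}  B2 = {4, 5, 7}  B3 = {2, 3, 7}  B4 = {3, 5, 6}  B5 = {1, 2, 7}  B6 = {0, 2, 3}
Tree: B1–B2, B1–B3, B1–B4, B3–B5, B3–B6

The largest bag has 3 vertices, giving width 2; this decomposition certifies tw(G) ≤ 2. For the lower bound, the 3 vertices {1, 2, 7} are pairwise adjacent, and any tree decomposition puts a clique entirely inside one bag — forcing width ≥ 2. Therefore the treewidth is 2.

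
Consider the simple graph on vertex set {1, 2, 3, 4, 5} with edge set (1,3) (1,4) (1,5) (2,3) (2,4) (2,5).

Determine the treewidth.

2

A width-2 tree decomposition is:
Bags: B1 = {1, 2, 3}  B2 = {1, 2, 4}  B3 = {1, 2, 5}
Tree: B1–B2, B2–B3
Each bag holds 3 vertices, so the decomposition has width 2, which upper-bounds the treewidth. The edges 3–2–4–1–3 form a cycle, so G is not a tree and its treewidth is at least 2. Hence tw(G) = 2 exactly.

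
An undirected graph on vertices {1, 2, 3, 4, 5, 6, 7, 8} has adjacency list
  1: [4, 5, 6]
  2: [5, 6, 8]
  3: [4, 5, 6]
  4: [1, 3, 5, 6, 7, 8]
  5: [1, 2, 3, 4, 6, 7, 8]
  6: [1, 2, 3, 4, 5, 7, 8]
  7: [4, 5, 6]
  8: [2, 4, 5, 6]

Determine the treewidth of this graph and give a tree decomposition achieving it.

Treewidth 3.
One such decomposition:
Bags: B1 = {3, 4, 5, 6}  B2 = {4, 5, 6, 7}  B3 = {4, 5, 6, 8}  B4 = {2, 5, 6, 8}  B5 = {1, 4, 5, 6}
Tree: B1–B2, B2–B3, B3–B4, B2–B5

Every bag has size at most 4, so the width is 4 − 1 = 3 and tw(G) ≤ 3. Conversely, {2, 5, 6, 8} is a clique of size 4, and the vertices of any clique must share a bag in every tree decomposition; so some bag has ≥ 4 vertices and tw(G) ≥ 3. Therefore the treewidth is 3.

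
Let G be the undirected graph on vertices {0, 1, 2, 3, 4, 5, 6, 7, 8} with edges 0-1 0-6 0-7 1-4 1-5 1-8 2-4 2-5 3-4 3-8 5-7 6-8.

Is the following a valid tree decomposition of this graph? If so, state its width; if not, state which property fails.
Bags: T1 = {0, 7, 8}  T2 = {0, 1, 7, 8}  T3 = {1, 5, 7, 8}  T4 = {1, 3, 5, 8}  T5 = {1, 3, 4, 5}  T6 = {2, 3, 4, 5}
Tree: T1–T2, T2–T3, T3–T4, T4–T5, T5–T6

A tree decomposition must satisfy three properties: every vertex lies in some bag; for every edge, both endpoints lie together in some bag; and for every vertex, the bags containing it form a connected subtree. Here vertex 6 appears in no bag, so the decomposition is invalid.

No — vertex 6 appears in no bag.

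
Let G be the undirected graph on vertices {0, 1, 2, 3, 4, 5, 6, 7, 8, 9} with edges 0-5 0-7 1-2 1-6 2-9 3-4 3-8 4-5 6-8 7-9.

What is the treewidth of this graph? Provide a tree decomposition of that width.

Treewidth 2.
One such decomposition:
Bags: B1 = {1, 6, 8}  B2 = {1, 2, 8}  B3 = {2, 8, 9}  B4 = {7, 8, 9}  B5 = {0, 7, 8}  B6 = {0, 5, 8}  B7 = {4, 5, 8}  B8 = {3, 4, 8}
Tree: B1–B2, B2–B3, B3–B4, B4–B5, B5–B6, B6–B7, B7–B8

Every bag has size at most 3, so the width is 3 − 1 = 2 and tw(G) ≤ 2. Since 8–6–1–2–9–7–0–5–4–3–8 is a cycle in G, G is not acyclic. Forests are exactly the graphs of treewidth ≤ 1, so tw(G) ≥ 2. The upper and lower bounds meet at 2, so that is the treewidth.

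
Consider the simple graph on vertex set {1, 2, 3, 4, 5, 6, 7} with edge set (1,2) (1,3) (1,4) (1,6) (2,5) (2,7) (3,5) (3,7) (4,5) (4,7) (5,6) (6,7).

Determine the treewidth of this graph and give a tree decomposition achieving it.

Treewidth 3.
One such decomposition:
Bags: B1 = {1, 4, 5, 7}  B2 = {1, 3, 5, 7}  B3 = {1, 5, 6, 7}  B4 = {1, 2, 5, 7}
Tree: B1–B2, B2–B3, B3–B4

Every bag has size at most 4, so the width is 4 − 1 = 3 and tw(G) ≤ 3. For the lower bound: the 4 vertex sets {1,4}, {3,7}, {5}, {6} are disjoint, each induces a connected subgraph, and every pair is joined by at least one edge of G. Contracting each set to a single vertex therefore yields K_{4} as a minor, and since treewidth is minor-monotone, tw(G) ≥ tw(K_{4}) = 3. Hence tw(G) = 3 exactly.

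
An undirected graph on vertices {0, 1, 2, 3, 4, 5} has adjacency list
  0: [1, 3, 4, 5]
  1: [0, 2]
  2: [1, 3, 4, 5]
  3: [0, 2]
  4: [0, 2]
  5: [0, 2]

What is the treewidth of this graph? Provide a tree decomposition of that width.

Treewidth 2.
One optimal decomposition is:
Bags: B1 = {0, 2, 3}  B2 = {0, 1, 2}  B3 = {0, 2, 4}  B4 = {0, 2, 5}
Tree: B1–B2, B2–B3, B3–B4

Each bag holds 3 vertices, so the decomposition has width 2, which upper-bounds the treewidth. Since 2–3–0–1–2 is a cycle in G, G is not acyclic. Forests are exactly the graphs of treewidth ≤ 1, so tw(G) ≥ 2. Therefore the treewidth is 2.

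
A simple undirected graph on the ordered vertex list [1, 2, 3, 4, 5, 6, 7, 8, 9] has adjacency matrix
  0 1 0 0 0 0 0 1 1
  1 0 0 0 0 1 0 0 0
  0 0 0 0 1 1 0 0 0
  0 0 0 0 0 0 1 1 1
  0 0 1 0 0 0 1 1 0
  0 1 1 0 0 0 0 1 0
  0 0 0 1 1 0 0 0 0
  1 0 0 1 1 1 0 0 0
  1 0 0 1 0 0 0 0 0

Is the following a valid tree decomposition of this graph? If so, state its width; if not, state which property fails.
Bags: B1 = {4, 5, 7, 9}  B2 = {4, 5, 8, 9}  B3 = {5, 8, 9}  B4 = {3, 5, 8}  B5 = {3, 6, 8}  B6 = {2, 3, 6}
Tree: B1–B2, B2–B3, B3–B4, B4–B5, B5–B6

A tree decomposition must satisfy three properties: every vertex lies in some bag; for every edge, both endpoints lie together in some bag; and for every vertex, the bags containing it form a connected subtree. Here vertex 1 appears in no bag, so the decomposition is invalid.

No — vertex 1 appears in no bag.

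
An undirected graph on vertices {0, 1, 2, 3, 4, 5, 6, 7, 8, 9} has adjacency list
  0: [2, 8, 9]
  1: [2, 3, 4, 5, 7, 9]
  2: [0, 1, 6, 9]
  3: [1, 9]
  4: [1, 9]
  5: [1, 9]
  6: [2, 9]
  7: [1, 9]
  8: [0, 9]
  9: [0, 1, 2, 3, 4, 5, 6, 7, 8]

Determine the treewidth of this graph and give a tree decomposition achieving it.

Each bag holds 3 vertices, so the decomposition has width 2, which upper-bounds the treewidth. On the other hand G contains the 3-clique {0, 8, 9}. A clique must lie in a single bag of any decomposition, so no decomposition can have width below 2. Hence tw(G) = 2 exactly.

Treewidth 2.
One optimal decomposition is:
Bags: B1 = {0, 2, 9}  B2 = {0, 8, 9}  B3 = {1, 2, 9}  B4 = {1, 4, 9}  B5 = {1, 3, 9}  B6 = {2, 6, 9}  B7 = {1, 7, 9}  B8 = {1, 5, 9}
Tree: B1–B2, B1–B3, B3–B4, B3–B5, B1–B6, B3–B7, B4–B8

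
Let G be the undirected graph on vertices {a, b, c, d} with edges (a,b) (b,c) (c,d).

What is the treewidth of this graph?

1

A width-1 tree decomposition is:
Bags: B1 = {c, d}  B2 = {b, c}  B3 = {a, b}
Tree: B1–B2, B2–B3
Each bag holds 2 vertices, so the decomposition has width 1, which upper-bounds the treewidth. G has an edge, so its treewidth is at least 1. Combining the bounds, tw(G) = 1.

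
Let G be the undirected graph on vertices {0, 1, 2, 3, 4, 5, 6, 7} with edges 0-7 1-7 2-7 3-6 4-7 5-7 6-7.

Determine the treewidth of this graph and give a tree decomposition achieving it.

Treewidth 1.
One optimal decomposition is:
Bags: B1 = {3, 6}  B2 = {6, 7}  B3 = {5, 7}  B4 = {0, 7}  B5 = {4, 7}  B6 = {1, 7}  B7 = {2, 7}
Tree: B1–B2, B2–B3, B2–B4, B4–B5, B2–B6, B2–B7

Every bag has size at most 2, so the width is 2 − 1 = 1 and tw(G) ≤ 1. G has an edge, so its treewidth is at least 1. The upper and lower bounds meet at 1, so that is the treewidth.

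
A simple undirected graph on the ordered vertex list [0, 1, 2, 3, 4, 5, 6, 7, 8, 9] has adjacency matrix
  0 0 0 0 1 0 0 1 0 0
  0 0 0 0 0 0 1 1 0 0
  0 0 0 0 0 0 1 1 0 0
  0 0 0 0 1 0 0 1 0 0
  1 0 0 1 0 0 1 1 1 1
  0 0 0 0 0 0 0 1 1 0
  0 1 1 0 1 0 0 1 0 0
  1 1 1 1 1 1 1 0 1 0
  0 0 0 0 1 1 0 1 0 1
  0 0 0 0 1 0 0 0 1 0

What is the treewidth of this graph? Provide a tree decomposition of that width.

Treewidth 2.
One such decomposition:
Bags: B1 = {5, 7, 8}  B2 = {4, 7, 8}  B3 = {0, 4, 7}  B4 = {4, 8, 9}  B5 = {4, 6, 7}  B6 = {3, 4, 7}  B7 = {2, 6, 7}  B8 = {1, 6, 7}
Tree: B1–B2, B2–B3, B2–B4, B3–B5, B5–B6, B5–B7, B7–B8

Every bag has size at most 3, so the width is 3 − 1 = 2 and tw(G) ≤ 2. Conversely, {4, 8, 9} is a clique of size 3, and the vertices of any clique must share a bag in every tree decomposition; so some bag has ≥ 3 vertices and tw(G) ≥ 2. The upper and lower bounds meet at 2, so that is the treewidth.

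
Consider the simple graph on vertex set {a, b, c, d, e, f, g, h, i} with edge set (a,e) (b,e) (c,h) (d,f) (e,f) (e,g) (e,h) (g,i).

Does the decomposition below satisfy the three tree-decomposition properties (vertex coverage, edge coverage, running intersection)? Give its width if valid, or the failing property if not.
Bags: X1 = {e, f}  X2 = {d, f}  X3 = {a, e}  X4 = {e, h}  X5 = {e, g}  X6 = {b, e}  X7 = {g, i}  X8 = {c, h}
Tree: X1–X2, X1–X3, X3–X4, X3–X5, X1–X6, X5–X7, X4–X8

Yes; width 1.

Vertex coverage: the bags together contain {a, b, c, d, e, f, g, h, i}, the full vertex set. Edge coverage: each edge of G has both endpoints in at least one bag. Running intersection: for every vertex, the bags containing it form a connected subtree. All three properties hold, so this is a valid tree decomposition of width max|bag| − 1 = 1, and hence tw(G) ≤ 1.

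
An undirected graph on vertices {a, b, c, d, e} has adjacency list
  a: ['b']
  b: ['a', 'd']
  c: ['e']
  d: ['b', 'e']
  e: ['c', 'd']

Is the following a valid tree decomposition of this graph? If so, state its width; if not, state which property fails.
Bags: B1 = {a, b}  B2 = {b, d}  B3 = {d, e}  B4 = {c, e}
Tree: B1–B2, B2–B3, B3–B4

Yes; width 1.

Checking the three conditions: (i) the bags cover all of {a, b, c, d, e}; (ii) for each edge, some bag contains both endpoints; (iii) the bags containing any fixed vertex form a subtree. All hold, so the decomposition is valid with width 2 − 1 = 1.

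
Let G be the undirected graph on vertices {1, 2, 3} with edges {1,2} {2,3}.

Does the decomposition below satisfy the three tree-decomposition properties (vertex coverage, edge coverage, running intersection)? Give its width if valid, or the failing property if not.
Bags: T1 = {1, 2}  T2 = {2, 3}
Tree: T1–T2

Yes; width 1.

Every vertex of G appears in some bag (union = {1, 2, 3}); every edge is covered by a bag; and for each vertex v the set of bags containing v is connected in the bag tree. The decomposition is therefore valid. The largest bag has 2 vertices, so the width is 1.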